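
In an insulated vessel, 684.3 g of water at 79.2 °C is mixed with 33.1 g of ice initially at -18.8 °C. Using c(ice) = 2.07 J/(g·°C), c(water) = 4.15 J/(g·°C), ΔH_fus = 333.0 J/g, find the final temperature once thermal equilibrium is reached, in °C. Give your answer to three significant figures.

T_f = 71.4 °C

Heat to bring ice to 0 °C and melt it: q₁ = 33.1×2.07×18.8 + 33.1×333.0 = 12310 J
Heat the water can supply cooling to 0 °C: 684.3×4.15×79.2 = 224916 J > q₁, so all ice melts.
Energy balance: 684.3×4.15×(79.2 − T) = 12310 + 33.1×4.15×(T − 0)
2839.845(79.2 − T) = 12310 + 137.365 T
224916 − 12310 = 2977.210 T
T = 212606 / 2977.210 = 71.41 °C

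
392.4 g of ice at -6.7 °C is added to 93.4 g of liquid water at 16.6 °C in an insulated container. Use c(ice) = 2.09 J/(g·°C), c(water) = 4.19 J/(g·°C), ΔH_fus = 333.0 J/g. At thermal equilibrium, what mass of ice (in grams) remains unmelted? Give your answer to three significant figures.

m_ice remaining = 389 g

Heat to warm all ice to 0 °C: 392.4×2.09×6.7 = 5494.8 J
Heat released by water cooling to 0 °C: 93.4×4.19×16.6 = 6496.3 J
6496.3 J < 5494.8 + 392.4×333.0 = 136164.0 J, so not all ice melts; final T = 0 °C.
Heat left for melting: 6496.3 − 5494.8 = 1001.5 J
Mass melted = 1001.5 / 333.0 = 3.008 g
Ice remaining = 392.4 − 3.008 = 389.392 g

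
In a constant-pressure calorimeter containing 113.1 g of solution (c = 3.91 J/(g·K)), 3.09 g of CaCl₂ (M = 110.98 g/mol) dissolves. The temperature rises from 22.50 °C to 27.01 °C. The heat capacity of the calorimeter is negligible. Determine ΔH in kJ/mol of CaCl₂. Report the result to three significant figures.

ΔH = -71.6 kJ/mol

|ΔT| = |27.01 − 22.50| = 4.51 °C
|q_surr| = (113.1 × 3.91) × 4.51 = 442.221 × 4.51 = 1994 J
n(CaCl₂) = 3.09 / 110.98 = 0.02784 mol
Temperature rose, so q_rxn = −|q_surr| = -1.994 kJ
ΔH = q_rxn / n = -71.62 kJ/mol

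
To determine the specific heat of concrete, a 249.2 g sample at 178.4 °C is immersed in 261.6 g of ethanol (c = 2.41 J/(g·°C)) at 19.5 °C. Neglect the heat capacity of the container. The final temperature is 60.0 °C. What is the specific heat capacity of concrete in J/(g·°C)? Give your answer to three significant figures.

q_gained = (261.6 × 2.41) × (60.0 − 19.5) = 25530 J
q_lost = 249.2 × c × (178.4 − 60.0) = 29505.28 c
Set equal: c = 25530 / 29505.28 = 0.865 J/(g·°C)

c = 0.865 J/(g·°C)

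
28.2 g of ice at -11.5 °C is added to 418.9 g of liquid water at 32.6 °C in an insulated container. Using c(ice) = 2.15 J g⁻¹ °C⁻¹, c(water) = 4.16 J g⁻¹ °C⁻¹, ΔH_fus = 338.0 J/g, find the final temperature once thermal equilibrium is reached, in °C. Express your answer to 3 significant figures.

T_f = 25.0 °C

Heat to bring ice to 0 °C and melt it: q₁ = 28.2×2.15×11.5 + 28.2×338.0 = 10229 J
Heat the water can supply cooling to 0 °C: 418.9×4.16×32.6 = 56809.5 J > q₁, so all ice melts.
Energy balance: 418.9×4.16×(32.6 − T) = 10229 + 28.2×4.16×(T − 0)
1742.624(32.6 − T) = 10229 + 117.312 T
56809.5 − 10229 = 1859.936 T
T = 46580.5 / 1859.936 = 25.04 °C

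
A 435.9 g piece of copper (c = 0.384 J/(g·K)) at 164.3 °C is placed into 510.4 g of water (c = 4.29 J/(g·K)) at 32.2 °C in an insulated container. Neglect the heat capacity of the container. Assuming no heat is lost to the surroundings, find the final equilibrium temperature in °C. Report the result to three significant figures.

T_f = 41.6 °C

Heat lost by copper = heat gained by water.
(435.9)(0.384)(164.3 − T) = (510.4)(4.29)(T − 32.2)
167.3856 (164.3 − T) = 2189.616 (T − 32.2)
27501 − 167.3856 T = 2189.616 T − 70506
98007 = 2357.0016 T
T = 41.58 °C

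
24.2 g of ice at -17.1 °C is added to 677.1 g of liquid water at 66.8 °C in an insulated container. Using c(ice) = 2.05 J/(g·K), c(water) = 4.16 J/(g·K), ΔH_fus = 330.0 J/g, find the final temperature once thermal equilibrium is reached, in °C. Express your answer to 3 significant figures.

T_f = 61.5 °C

Heat to bring ice to 0 °C and melt it: q₁ = 24.2×2.05×17.1 + 24.2×330.0 = 8834.3 J
Heat the water can supply cooling to 0 °C: 677.1×4.16×66.8 = 188158 J > q₁, so all ice melts.
Energy balance: 677.1×4.16×(66.8 − T) = 8834.3 + 24.2×4.16×(T − 0)
2816.736(66.8 − T) = 8834.3 + 100.672 T
188158 − 8834.3 = 2917.408 T
T = 179323.7 / 2917.408 = 61.47 °C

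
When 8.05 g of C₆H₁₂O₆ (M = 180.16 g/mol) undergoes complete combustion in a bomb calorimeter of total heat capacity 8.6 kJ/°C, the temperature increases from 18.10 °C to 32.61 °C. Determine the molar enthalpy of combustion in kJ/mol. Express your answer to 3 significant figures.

ΔH = -2790 kJ/mol

ΔT = 32.61 − 18.10 = 14.51 °C
q_cal = C_cal × ΔT = 8.6 × 14.51 = 124.786 kJ
n = 8.05 / 180.16 = 0.04468 mol
q_rxn = −q_cal = -124.786 kJ
ΔH = -124.786 / 0.04468 = -2793 kJ/mol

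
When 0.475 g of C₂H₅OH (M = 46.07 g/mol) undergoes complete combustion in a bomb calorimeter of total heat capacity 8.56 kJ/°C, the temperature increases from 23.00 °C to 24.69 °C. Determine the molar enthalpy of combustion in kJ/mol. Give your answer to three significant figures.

ΔH = -1400 kJ/mol

ΔT = 24.69 − 23.00 = 1.69 °C
q_cal = C_cal × ΔT = 8.56 × 1.69 = 14.4664 kJ
n = 0.475 / 46.07 = 0.01031 mol
q_rxn = −q_cal = -14.4664 kJ
ΔH = -14.4664 / 0.01031 = -1403 kJ/mol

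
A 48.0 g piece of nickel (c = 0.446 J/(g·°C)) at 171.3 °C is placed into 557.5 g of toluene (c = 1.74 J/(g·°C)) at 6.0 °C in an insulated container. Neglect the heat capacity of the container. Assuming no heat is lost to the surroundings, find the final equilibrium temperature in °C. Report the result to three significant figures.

Heat lost by nickel = heat gained by toluene.
(48.0)(0.446)(171.3 − T) = (557.5)(1.74)(T − 6.0)
21.408 (171.3 − T) = 970.05 (T − 6.0)
3667.2 − 21.408 T = 970.05 T − 5820.3
9487.5 = 991.458 T
T = 9.569 °C

T_f = 9.57 °C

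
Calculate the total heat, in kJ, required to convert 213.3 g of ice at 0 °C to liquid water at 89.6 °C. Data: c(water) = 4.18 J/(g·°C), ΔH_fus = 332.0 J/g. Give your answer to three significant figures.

q = 151 kJ

q1 (melt at 0 °C): 213.3 × 332.0 = 70816 J
q2 (heat water 0.0→89.6 °C): 213.3 × 4.18 × 89.6 = 79887 J
Total: 70816 + 79887 = 150703 J = 151 kJ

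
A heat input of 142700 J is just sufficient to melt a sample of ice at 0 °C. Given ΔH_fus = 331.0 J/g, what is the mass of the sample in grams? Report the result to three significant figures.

m = 431 g

m = q / ΔH_fus = 142700 J / 331.0 J/g = 431 g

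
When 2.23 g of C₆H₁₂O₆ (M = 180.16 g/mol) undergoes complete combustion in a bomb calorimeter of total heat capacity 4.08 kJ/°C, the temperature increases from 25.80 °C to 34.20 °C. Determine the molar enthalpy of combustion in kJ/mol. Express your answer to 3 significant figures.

ΔT = 34.20 − 25.80 = 8.40 °C
q_cal = C_cal × ΔT = 4.08 × 8.40 = 34.272 kJ
n = 2.23 / 180.16 = 0.01238 mol
q_rxn = −q_cal = -34.272 kJ
ΔH = -34.272 / 0.01238 = -2768 kJ/mol

ΔH = -2770 kJ/mol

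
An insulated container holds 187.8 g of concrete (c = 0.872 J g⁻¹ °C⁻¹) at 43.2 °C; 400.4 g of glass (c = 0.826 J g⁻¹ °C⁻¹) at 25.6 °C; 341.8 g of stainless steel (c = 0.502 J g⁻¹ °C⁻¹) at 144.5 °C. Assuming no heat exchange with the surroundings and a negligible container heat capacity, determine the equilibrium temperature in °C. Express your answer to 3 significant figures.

T_f = 60.6 °C

Σ mᵢcᵢ(T − Tᵢ) = 0  ⇒  T = Σ mᵢcᵢTᵢ / Σ mᵢcᵢ
Σ mᵢcᵢ = 187.8×0.872 + 400.4×0.826 + 341.8×0.502 = 666.0756
Σ mᵢcᵢTᵢ = 163.7616×43.2 + 330.7304×25.6 + 171.5836×144.5 = 40335
T = 40335 / 666.0756 = 60.56 °C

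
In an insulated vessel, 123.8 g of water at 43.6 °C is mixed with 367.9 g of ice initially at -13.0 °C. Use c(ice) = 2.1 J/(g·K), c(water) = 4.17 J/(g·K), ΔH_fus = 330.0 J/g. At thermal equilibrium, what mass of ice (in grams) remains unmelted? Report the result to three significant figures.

Heat to warm all ice to 0 °C: 367.9×2.1×13.0 = 10044 J
Heat released by water cooling to 0 °C: 123.8×4.17×43.6 = 22508 J
22508 J < 10044 + 367.9×330.0 = 131451 J, so not all ice melts; final T = 0 °C.
Heat left for melting: 22508 − 10044 = 12464 J
Mass melted = 12464 / 330.0 = 37.77 g
Ice remaining = 367.9 − 37.77 = 330.13 g

m_ice remaining = 330 g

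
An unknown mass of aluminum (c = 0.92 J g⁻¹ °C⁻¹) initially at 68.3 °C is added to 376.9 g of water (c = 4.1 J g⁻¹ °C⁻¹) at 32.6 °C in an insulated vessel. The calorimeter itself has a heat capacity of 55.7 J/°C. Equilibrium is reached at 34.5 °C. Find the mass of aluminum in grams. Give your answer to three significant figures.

m = 97.8 g

q_gained = (376.9 × 4.1 + 55.7) × (34.5 − 32.6) = 3042 J
q_lost = m × 0.92 × (68.3 − 34.5) = 31.096 m
m = 3042 / 31.096 = 97.8 g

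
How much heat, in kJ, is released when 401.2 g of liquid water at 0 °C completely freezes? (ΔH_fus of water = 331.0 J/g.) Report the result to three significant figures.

q = 133 kJ

q = m × ΔH_fus = 401.2 × 331.0 = 132800 J = 133 kJ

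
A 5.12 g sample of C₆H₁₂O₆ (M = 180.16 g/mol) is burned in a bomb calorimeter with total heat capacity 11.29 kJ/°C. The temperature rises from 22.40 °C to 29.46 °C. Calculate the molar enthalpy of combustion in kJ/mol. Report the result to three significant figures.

ΔH = -2800 kJ/mol

ΔT = 29.46 − 22.40 = 7.06 °C
q_cal = C_cal × ΔT = 11.29 × 7.06 = 79.7074 kJ
n = 5.12 / 180.16 = 0.02842 mol
q_rxn = −q_cal = -79.7074 kJ
ΔH = -79.7074 / 0.02842 = -2804.6 kJ/mol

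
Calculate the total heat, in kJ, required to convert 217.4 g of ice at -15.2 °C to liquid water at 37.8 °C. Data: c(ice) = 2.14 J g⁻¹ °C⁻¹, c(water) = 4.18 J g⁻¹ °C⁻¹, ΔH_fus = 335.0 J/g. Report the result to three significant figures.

q = 114 kJ

q1 (heat ice -15.2→0.0 °C): 217.4 × 2.14 × 15.2 = 7072 J
q2 (melt at 0 °C): 217.4 × 335.0 = 72829 J
q3 (heat water 0.0→37.8 °C): 217.4 × 4.18 × 37.8 = 34350 J
Total: 7072 + 72829 + 34350 = 114251 J = 114 kJ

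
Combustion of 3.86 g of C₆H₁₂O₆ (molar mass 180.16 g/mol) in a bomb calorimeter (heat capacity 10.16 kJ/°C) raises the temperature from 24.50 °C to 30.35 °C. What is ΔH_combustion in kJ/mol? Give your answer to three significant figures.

ΔH = -2770 kJ/mol

ΔT = 30.35 − 24.50 = 5.85 °C
q_cal = C_cal × ΔT = 10.16 × 5.85 = 59.436 kJ
n = 3.86 / 180.16 = 0.02143 mol
q_rxn = −q_cal = -59.436 kJ
ΔH = -59.436 / 0.02143 = -2773 kJ/mol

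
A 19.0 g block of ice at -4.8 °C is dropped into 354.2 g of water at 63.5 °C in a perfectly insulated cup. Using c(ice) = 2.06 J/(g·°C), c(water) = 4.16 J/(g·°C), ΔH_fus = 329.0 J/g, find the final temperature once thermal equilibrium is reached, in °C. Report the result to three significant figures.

T_f = 56.1 °C

Heat to bring ice to 0 °C and melt it: q₁ = 19.0×2.06×4.8 + 19.0×329.0 = 6438.9 J
Heat the water can supply cooling to 0 °C: 354.2×4.16×63.5 = 93565.5 J > q₁, so all ice melts.
Energy balance: 354.2×4.16×(63.5 − T) = 6438.9 + 19.0×4.16×(T − 0)
1473.472(63.5 − T) = 6438.9 + 79.04 T
93565.5 − 6438.9 = 1552.512 T
T = 87126.6 / 1552.512 = 56.12 °C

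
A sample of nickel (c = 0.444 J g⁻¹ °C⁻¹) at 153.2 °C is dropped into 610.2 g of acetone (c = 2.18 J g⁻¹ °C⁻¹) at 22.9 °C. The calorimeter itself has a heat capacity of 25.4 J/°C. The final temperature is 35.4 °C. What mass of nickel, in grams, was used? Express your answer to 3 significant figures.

q_gained = (610.2 × 2.18 + 25.4) × (35.4 − 22.9) = 16950 J
q_lost = m × 0.444 × (153.2 − 35.4) = 52.3032 m
m = 16950 / 52.3032 = 324 g

m = 324 g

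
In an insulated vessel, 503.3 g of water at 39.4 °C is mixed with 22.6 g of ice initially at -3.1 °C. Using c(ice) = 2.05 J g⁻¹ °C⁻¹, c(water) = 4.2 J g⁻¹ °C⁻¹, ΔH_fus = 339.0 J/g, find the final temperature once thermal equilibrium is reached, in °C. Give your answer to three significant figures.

T_f = 34.2 °C

Heat to bring ice to 0 °C and melt it: q₁ = 22.6×2.05×3.1 + 22.6×339.0 = 7805.0 J
Heat the water can supply cooling to 0 °C: 503.3×4.2×39.4 = 83286.1 J > q₁, so all ice melts.
Energy balance: 503.3×4.2×(39.4 − T) = 7805.0 + 22.6×4.2×(T − 0)
2113.86(39.4 − T) = 7805.0 + 94.92 T
83286.1 − 7805.0 = 2208.78 T
T = 75481.1 / 2208.78 = 34.17 °C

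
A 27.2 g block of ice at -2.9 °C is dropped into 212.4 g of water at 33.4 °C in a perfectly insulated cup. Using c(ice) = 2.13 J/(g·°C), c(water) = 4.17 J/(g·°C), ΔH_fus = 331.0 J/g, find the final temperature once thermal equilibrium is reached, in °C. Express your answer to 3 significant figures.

Heat to bring ice to 0 °C and melt it: q₁ = 27.2×2.13×2.9 + 27.2×331.0 = 9171.2 J
Heat the water can supply cooling to 0 °C: 212.4×4.17×33.4 = 29582.6 J > q₁, so all ice melts.
Energy balance: 212.4×4.17×(33.4 − T) = 9171.2 + 27.2×4.17×(T − 0)
885.708(33.4 − T) = 9171.2 + 113.424 T
29582.6 − 9171.2 = 999.132 T
T = 20411.4 / 999.132 = 20.43 °C

T_f = 20.4 °C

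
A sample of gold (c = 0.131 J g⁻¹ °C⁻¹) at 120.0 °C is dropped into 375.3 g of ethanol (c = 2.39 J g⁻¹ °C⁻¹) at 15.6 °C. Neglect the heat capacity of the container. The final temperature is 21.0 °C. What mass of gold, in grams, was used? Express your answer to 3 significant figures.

m = 373 g

q_gained = (375.3 × 2.39) × (21.0 − 15.6) = 4843.6 J
q_lost = m × 0.131 × (120.0 − 21.0) = 12.969 m
m = 4843.6 / 12.969 = 373 g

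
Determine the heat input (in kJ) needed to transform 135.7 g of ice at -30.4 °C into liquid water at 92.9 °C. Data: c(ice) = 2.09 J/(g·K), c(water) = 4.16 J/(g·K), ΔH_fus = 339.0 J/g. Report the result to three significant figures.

q = 107 kJ

q1 (heat ice -30.4→0.0 °C): 135.7 × 2.09 × 30.4 = 8622 J
q2 (melt at 0 °C): 135.7 × 339.0 = 46002 J
q3 (heat water 0.0→92.9 °C): 135.7 × 4.16 × 92.9 = 52443 J
Total: 8622 + 46002 + 52443 = 107067 J = 107 kJ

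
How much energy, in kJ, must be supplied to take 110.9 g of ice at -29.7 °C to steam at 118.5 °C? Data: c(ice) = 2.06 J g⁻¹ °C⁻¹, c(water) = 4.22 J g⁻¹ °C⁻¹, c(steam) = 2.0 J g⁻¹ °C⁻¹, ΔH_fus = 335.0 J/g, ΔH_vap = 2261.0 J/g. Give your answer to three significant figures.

q = 346 kJ

q1 (heat ice -29.7→0.0 °C): 110.9 × 2.06 × 29.7 = 6785 J
q2 (melt at 0 °C): 110.9 × 335.0 = 37152 J
q3 (heat water 0.0→100.0 °C): 110.9 × 4.22 × 100.0 = 46800 J
q4 (vaporize at 100 °C): 110.9 × 2261.0 = 250745 J
q5 (heat steam 100.0→118.5 °C): 110.9 × 2.0 × 18.5 = 4103 J
Total: 6785 + 37152 + 46800 + 250745 + 4103 = 345585 J = 346 kJ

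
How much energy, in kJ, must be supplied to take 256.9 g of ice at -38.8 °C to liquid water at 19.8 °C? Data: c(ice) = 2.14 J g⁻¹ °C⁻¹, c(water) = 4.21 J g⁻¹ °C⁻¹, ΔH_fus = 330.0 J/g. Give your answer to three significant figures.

q = 128 kJ

q1 (heat ice -38.8→0.0 °C): 256.9 × 2.14 × 38.8 = 21331 J
q2 (melt at 0 °C): 256.9 × 330.0 = 84777 J
q3 (heat water 0.0→19.8 °C): 256.9 × 4.21 × 19.8 = 21415 J
Total: 21331 + 84777 + 21415 = 127523 J = 128 kJ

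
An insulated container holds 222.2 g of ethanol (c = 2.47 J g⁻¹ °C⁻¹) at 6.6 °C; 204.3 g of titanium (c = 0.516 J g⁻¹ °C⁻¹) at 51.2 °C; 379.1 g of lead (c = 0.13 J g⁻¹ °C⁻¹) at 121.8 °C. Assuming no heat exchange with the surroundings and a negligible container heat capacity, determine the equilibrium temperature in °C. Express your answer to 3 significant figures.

Σ mᵢcᵢ(T − Tᵢ) = 0  ⇒  T = Σ mᵢcᵢTᵢ / Σ mᵢcᵢ
Σ mᵢcᵢ = 222.2×2.47 + 204.3×0.516 + 379.1×0.13 = 703.5358
Σ mᵢcᵢTᵢ = 548.834×6.6 + 105.4188×51.2 + 49.283×121.8 = 15022
T = 15022 / 703.5358 = 21.35 °C

T_f = 21.4 °C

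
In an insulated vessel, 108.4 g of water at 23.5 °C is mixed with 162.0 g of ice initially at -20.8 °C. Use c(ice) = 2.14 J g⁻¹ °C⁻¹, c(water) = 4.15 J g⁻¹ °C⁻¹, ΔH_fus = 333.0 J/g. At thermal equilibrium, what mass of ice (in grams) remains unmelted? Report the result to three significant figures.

Heat to warm all ice to 0 °C: 162.0×2.14×20.8 = 7210.9 J
Heat released by water cooling to 0 °C: 108.4×4.15×23.5 = 10572 J
10572 J < 7210.9 + 162.0×333.0 = 61156.9 J, so not all ice melts; final T = 0 °C.
Heat left for melting: 10572 − 7210.9 = 3361.1 J
Mass melted = 3361.1 / 333.0 = 10.09 g
Ice remaining = 162.0 − 10.09 = 151.91 g

m_ice remaining = 152 g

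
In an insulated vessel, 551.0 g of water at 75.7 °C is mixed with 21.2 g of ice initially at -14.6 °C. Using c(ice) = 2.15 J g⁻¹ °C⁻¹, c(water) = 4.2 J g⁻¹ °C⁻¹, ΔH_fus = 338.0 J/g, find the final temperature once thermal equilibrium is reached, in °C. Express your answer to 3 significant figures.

T_f = 69.6 °C

Heat to bring ice to 0 °C and melt it: q₁ = 21.2×2.15×14.6 + 21.2×338.0 = 7831.1 J
Heat the water can supply cooling to 0 °C: 551.0×4.2×75.7 = 175185 J > q₁, so all ice melts.
Energy balance: 551.0×4.2×(75.7 − T) = 7831.1 + 21.2×4.2×(T − 0)
2314.2(75.7 − T) = 7831.1 + 89.04 T
175185 − 7831.1 = 2403.24 T
T = 167353.9 / 2403.24 = 69.64 °C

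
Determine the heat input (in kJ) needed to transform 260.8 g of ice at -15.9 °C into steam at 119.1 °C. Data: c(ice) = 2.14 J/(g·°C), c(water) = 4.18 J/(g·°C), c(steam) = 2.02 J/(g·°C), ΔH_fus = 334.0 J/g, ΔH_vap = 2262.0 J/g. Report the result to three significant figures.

q = 805 kJ

q1 (heat ice -15.9→0.0 °C): 260.8 × 2.14 × 15.9 = 8874 J
q2 (melt at 0 °C): 260.8 × 334.0 = 87107 J
q3 (heat water 0.0→100.0 °C): 260.8 × 4.18 × 100.0 = 109014 J
q4 (vaporize at 100 °C): 260.8 × 2262.0 = 589930 J
q5 (heat steam 100.0→119.1 °C): 260.8 × 2.02 × 19.1 = 10062 J
Total: 8874 + 87107 + 109014 + 589930 + 10062 = 804987 J = 805 kJ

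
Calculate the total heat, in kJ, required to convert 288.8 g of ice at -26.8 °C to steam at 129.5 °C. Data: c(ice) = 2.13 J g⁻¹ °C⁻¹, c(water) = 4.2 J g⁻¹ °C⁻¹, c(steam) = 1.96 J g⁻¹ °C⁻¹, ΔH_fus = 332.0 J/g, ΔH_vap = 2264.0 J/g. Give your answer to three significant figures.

q = 904 kJ

q1 (heat ice -26.8→0.0 °C): 288.8 × 2.13 × 26.8 = 16486 J
q2 (melt at 0 °C): 288.8 × 332.0 = 95882 J
q3 (heat water 0.0→100.0 °C): 288.8 × 4.2 × 100.0 = 121296 J
q4 (vaporize at 100 °C): 288.8 × 2264.0 = 653843 J
q5 (heat steam 100.0→129.5 °C): 288.8 × 1.96 × 29.5 = 16698 J
Total: 16486 + 95882 + 121296 + 653843 + 16698 = 904205 J = 904 kJ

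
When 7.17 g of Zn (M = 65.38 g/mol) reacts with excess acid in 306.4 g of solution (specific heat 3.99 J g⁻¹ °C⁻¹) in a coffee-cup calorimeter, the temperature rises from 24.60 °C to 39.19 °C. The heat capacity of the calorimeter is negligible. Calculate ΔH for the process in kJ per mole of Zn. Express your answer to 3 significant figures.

|ΔT| = |39.19 − 24.60| = 14.59 °C
|q_surr| = (306.4 × 3.99) × 14.59 = 1222.536 × 14.59 = 17840 J
n(Zn) = 7.17 / 65.38 = 0.1097 mol
Temperature rose, so q_rxn = −|q_surr| = -17.84 kJ
ΔH = q_rxn / n = -162.6 kJ/mol

ΔH = -163 kJ/mol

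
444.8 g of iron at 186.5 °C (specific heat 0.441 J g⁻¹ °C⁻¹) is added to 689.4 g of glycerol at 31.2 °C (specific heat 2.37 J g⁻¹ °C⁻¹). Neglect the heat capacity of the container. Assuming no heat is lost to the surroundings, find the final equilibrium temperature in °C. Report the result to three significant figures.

Heat lost by iron = heat gained by glycerol.
(444.8)(0.441)(186.5 − T) = (689.4)(2.37)(T − 31.2)
196.1568 (186.5 − T) = 1633.878 (T − 31.2)
36583 − 196.1568 T = 1633.878 T − 50977
87560 = 1830.0348 T
T = 47.846 °C

T_f = 47.8 °C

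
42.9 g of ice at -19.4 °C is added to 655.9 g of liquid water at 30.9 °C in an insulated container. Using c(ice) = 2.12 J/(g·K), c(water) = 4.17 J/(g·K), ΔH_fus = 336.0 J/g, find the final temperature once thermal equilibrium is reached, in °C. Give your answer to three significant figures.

Heat to bring ice to 0 °C and melt it: q₁ = 42.9×2.12×19.4 + 42.9×336.0 = 16179 J
Heat the water can supply cooling to 0 °C: 655.9×4.17×30.9 = 84514.7 J > q₁, so all ice melts.
Energy balance: 655.9×4.17×(30.9 − T) = 16179 + 42.9×4.17×(T − 0)
2735.103(30.9 − T) = 16179 + 178.893 T
84514.7 − 16179 = 2913.996 T
T = 68335.7 / 2913.996 = 23.45 °C

T_f = 23.5 °C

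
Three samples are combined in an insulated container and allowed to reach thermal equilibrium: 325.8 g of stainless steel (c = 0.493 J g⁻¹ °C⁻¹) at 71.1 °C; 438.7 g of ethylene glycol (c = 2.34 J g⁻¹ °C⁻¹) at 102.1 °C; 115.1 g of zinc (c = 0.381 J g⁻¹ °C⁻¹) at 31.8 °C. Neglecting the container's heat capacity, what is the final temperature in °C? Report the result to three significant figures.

T_f = 95.6 °C

Σ mᵢcᵢ(T − Tᵢ) = 0  ⇒  T = Σ mᵢcᵢTᵢ / Σ mᵢcᵢ
Σ mᵢcᵢ = 325.8×0.493 + 438.7×2.34 + 115.1×0.381 = 1231.0305
Σ mᵢcᵢTᵢ = 160.6194×71.1 + 1026.558×102.1 + 43.8531×31.8 = 117630
T = 117630 / 1231.0305 = 95.55 °C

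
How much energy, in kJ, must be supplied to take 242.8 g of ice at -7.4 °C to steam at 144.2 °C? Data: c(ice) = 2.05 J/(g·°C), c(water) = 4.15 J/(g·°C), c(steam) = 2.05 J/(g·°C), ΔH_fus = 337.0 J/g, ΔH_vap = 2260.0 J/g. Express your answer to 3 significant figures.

q1 (heat ice -7.4→0.0 °C): 242.8 × 2.05 × 7.4 = 3683 J
q2 (melt at 0 °C): 242.8 × 337.0 = 81824 J
q3 (heat water 0.0→100.0 °C): 242.8 × 4.15 × 100.0 = 100762 J
q4 (vaporize at 100 °C): 242.8 × 2260.0 = 548728 J
q5 (heat steam 100.0→144.2 °C): 242.8 × 2.05 × 44.2 = 22000 J
Total: 3683 + 81824 + 100762 + 548728 + 22000 = 756997 J = 757 kJ

q = 757 kJ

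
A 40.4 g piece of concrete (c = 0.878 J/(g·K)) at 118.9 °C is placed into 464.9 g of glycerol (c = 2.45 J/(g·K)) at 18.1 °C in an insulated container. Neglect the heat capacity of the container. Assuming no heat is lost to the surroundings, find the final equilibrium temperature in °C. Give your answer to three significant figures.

T_f = 21.1 °C

Heat lost by concrete = heat gained by glycerol.
(40.4)(0.878)(118.9 − T) = (464.9)(2.45)(T − 18.1)
35.4712 (118.9 − T) = 1139.005 (T − 18.1)
4217.5 − 35.4712 T = 1139.005 T − 20616
24833.5 = 1174.4762 T
T = 21.14 °C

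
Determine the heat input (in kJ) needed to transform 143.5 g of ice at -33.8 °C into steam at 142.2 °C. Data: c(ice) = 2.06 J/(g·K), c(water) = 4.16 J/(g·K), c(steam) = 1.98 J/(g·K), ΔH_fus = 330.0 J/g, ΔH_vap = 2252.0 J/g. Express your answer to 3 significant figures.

q = 452 kJ

q1 (heat ice -33.8→0.0 °C): 143.5 × 2.06 × 33.8 = 9992 J
q2 (melt at 0 °C): 143.5 × 330.0 = 47355 J
q3 (heat water 0.0→100.0 °C): 143.5 × 4.16 × 100.0 = 59696 J
q4 (vaporize at 100 °C): 143.5 × 2252.0 = 323162 J
q5 (heat steam 100.0→142.2 °C): 143.5 × 1.98 × 42.2 = 11990 J
Total: 9992 + 47355 + 59696 + 323162 + 11990 = 452195 J = 452 kJ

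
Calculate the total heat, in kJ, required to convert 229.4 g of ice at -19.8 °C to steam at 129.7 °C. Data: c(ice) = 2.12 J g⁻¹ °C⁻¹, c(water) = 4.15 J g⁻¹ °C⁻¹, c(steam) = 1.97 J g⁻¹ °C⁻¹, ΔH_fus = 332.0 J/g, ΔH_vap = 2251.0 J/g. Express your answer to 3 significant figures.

q = 711 kJ

q1 (heat ice -19.8→0.0 °C): 229.4 × 2.12 × 19.8 = 9629 J
q2 (melt at 0 °C): 229.4 × 332.0 = 76161 J
q3 (heat water 0.0→100.0 °C): 229.4 × 4.15 × 100.0 = 95201 J
q4 (vaporize at 100 °C): 229.4 × 2251.0 = 516379 J
q5 (heat steam 100.0→129.7 °C): 229.4 × 1.97 × 29.7 = 13422 J
Total: 9629 + 76161 + 95201 + 516379 + 13422 = 710792 J = 711 kJ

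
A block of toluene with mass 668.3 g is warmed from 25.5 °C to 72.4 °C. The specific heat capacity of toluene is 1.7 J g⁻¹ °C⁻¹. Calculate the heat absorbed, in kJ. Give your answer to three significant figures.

q = m c ΔT = 668.3 × 1.7 × (72.4 − 25.5)
q = 668.3 × 1.7 × 46.9 = 53280 J = 53.3 kJ

q = 53.3 kJ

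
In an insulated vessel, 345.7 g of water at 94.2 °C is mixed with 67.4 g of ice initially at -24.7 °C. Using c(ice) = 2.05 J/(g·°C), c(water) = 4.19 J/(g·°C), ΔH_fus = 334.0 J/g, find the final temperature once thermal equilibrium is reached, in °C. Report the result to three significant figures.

T_f = 63.9 °C

Heat to bring ice to 0 °C and melt it: q₁ = 67.4×2.05×24.7 + 67.4×334.0 = 25924 J
Heat the water can supply cooling to 0 °C: 345.7×4.19×94.2 = 136447 J > q₁, so all ice melts.
Energy balance: 345.7×4.19×(94.2 − T) = 25924 + 67.4×4.19×(T − 0)
1448.483(94.2 − T) = 25924 + 282.406 T
136447 − 25924 = 1730.889 T
T = 110523 / 1730.889 = 63.85 °C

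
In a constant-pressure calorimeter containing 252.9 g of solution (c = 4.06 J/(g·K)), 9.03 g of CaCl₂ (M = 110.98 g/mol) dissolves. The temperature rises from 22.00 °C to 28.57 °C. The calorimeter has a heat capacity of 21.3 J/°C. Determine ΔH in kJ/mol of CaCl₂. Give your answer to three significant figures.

ΔH = -84.6 kJ/mol

|ΔT| = |28.57 − 22.00| = 6.57 °C
|q_surr| = (252.9 × 4.06 + 21.3) × 6.57 = 1048.074 × 6.57 = 6886 J
n(CaCl₂) = 9.03 / 110.98 = 0.08137 mol
Temperature rose, so q_rxn = −|q_surr| = -6.886 kJ
ΔH = q_rxn / n = -84.63 kJ/mol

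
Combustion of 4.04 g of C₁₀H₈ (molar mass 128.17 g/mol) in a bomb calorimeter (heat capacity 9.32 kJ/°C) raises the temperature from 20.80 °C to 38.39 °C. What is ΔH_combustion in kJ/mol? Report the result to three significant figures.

ΔH = -5200 kJ/mol

ΔT = 38.39 − 20.80 = 17.59 °C
q_cal = C_cal × ΔT = 9.32 × 17.59 = 163.9388 kJ
n = 4.04 / 128.17 = 0.03152 mol
q_rxn = −q_cal = -163.9388 kJ
ΔH = -163.9388 / 0.03152 = -5201 kJ/mol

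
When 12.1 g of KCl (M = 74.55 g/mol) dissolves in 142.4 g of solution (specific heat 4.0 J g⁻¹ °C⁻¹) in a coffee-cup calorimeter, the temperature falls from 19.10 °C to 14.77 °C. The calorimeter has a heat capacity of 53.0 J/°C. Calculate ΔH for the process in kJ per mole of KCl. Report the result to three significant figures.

ΔH = 16.6 kJ/mol

|ΔT| = |14.77 − 19.10| = 4.33 °C
|q_surr| = (142.4 × 4.0 + 53.0) × 4.33 = 622.6 × 4.33 = 2696 J
n(KCl) = 12.1 / 74.55 = 0.1623 mol
Temperature fell, so q_rxn = +|q_surr| = 2.696 kJ
ΔH = q_rxn / n = 16.61 kJ/mol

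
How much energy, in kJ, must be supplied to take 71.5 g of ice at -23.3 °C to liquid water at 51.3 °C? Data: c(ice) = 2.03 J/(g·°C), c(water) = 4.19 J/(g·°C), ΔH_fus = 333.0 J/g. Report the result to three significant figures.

q = 42.6 kJ

q1 (heat ice -23.3→0.0 °C): 71.5 × 2.03 × 23.3 = 3382 J
q2 (melt at 0 °C): 71.5 × 333.0 = 23810 J
q3 (heat water 0.0→51.3 °C): 71.5 × 4.19 × 51.3 = 15369 J
Total: 3382 + 23810 + 15369 = 42561 J = 42.6 kJ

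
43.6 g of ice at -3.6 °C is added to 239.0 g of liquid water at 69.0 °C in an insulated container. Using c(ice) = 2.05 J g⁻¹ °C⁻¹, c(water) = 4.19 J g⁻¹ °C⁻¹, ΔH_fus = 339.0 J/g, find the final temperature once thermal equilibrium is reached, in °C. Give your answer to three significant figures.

T_f = 45.6 °C

Heat to bring ice to 0 °C and melt it: q₁ = 43.6×2.05×3.6 + 43.6×339.0 = 15102 J
Heat the water can supply cooling to 0 °C: 239.0×4.19×69.0 = 69097.3 J > q₁, so all ice melts.
Energy balance: 239.0×4.19×(69.0 − T) = 15102 + 43.6×4.19×(T − 0)
1001.41(69.0 − T) = 15102 + 182.684 T
69097.3 − 15102 = 1184.094 T
T = 53995.3 / 1184.094 = 45.60 °C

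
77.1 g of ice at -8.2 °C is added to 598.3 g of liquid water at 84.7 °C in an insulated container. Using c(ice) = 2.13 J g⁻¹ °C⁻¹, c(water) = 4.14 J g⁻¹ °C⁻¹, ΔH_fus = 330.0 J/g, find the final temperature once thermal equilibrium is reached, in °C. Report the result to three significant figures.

T_f = 65.5 °C

Heat to bring ice to 0 °C and melt it: q₁ = 77.1×2.13×8.2 + 77.1×330.0 = 26790 J
Heat the water can supply cooling to 0 °C: 598.3×4.14×84.7 = 209799 J > q₁, so all ice melts.
Energy balance: 598.3×4.14×(84.7 − T) = 26790 + 77.1×4.14×(T − 0)
2476.962(84.7 − T) = 26790 + 319.194 T
209799 − 26790 = 2796.156 T
T = 183009 / 2796.156 = 65.45 °C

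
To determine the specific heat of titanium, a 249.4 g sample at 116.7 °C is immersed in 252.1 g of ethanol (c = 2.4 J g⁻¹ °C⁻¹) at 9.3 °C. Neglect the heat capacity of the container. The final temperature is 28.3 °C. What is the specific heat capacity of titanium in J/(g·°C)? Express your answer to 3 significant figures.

q_gained = (252.1 × 2.4) × (28.3 − 9.3) = 11496 J
q_lost = 249.4 × c × (116.7 − 28.3) = 22046.96 c
Set equal: c = 11496 / 22046.96 = 0.521 J/(g·°C)

c = 0.521 J/(g·°C)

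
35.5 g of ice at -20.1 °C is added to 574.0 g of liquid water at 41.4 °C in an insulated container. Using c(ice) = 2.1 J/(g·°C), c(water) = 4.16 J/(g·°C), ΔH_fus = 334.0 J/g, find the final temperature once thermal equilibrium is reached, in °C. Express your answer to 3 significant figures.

T_f = 33.7 °C

Heat to bring ice to 0 °C and melt it: q₁ = 35.5×2.1×20.1 + 35.5×334.0 = 13355 J
Heat the water can supply cooling to 0 °C: 574.0×4.16×41.4 = 98856.6 J > q₁, so all ice melts.
Energy balance: 574.0×4.16×(41.4 − T) = 13355 + 35.5×4.16×(T − 0)
2387.84(41.4 − T) = 13355 + 147.68 T
98856.6 − 13355 = 2535.52 T
T = 85501.6 / 2535.52 = 33.72 °C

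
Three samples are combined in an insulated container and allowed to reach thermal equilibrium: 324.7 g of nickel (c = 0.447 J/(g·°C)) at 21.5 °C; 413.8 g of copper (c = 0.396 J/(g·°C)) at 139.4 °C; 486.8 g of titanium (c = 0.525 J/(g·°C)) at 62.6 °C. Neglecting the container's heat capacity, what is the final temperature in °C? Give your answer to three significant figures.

T_f = 74.3 °C

Σ mᵢcᵢ(T − Tᵢ) = 0  ⇒  T = Σ mᵢcᵢTᵢ / Σ mᵢcᵢ
Σ mᵢcᵢ = 324.7×0.447 + 413.8×0.396 + 486.8×0.525 = 564.5757
Σ mᵢcᵢTᵢ = 145.1409×21.5 + 163.8648×139.4 + 255.57×62.6 = 41962
T = 41962 / 564.5757 = 74.32 °C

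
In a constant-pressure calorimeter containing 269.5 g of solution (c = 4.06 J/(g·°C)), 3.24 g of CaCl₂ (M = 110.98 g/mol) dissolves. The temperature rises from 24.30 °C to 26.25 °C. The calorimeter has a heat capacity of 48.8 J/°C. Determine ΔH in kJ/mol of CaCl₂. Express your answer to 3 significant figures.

|ΔT| = |26.25 − 24.30| = 1.95 °C
|q_surr| = (269.5 × 4.06 + 48.8) × 1.95 = 1142.97 × 1.95 = 2228.8 J
n(CaCl₂) = 3.24 / 110.98 = 0.029194 mol
Temperature rose, so q_rxn = −|q_surr| = -2.2288 kJ
ΔH = q_rxn / n = -76.34 kJ/mol

ΔH = -76.3 kJ/mol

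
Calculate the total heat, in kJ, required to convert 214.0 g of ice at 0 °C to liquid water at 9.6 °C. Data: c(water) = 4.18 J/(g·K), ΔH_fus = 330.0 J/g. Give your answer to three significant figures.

q = 79.2 kJ

q1 (melt at 0 °C): 214.0 × 330.0 = 70620 J
q2 (heat water 0.0→9.6 °C): 214.0 × 4.18 × 9.6 = 8587 J
Total: 70620 + 8587 = 79207 J = 79.2 kJ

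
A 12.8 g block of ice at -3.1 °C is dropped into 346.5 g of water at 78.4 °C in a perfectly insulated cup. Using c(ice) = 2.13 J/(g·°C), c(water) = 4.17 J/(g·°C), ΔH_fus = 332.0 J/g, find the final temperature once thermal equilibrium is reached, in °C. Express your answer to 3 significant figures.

T_f = 72.7 °C

Heat to bring ice to 0 °C and melt it: q₁ = 12.8×2.13×3.1 + 12.8×332.0 = 4334.1 J
Heat the water can supply cooling to 0 °C: 346.5×4.17×78.4 = 113281 J > q₁, so all ice melts.
Energy balance: 346.5×4.17×(78.4 − T) = 4334.1 + 12.8×4.17×(T − 0)
1444.905(78.4 − T) = 4334.1 + 53.376 T
113281 − 4334.1 = 1498.281 T
T = 108946.9 / 1498.281 = 72.71 °C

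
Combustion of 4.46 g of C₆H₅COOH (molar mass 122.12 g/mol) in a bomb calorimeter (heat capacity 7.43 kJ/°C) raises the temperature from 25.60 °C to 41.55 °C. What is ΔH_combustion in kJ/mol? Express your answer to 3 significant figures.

ΔH = -3240 kJ/mol

ΔT = 41.55 − 25.60 = 15.95 °C
q_cal = C_cal × ΔT = 7.43 × 15.95 = 118.5085 kJ
n = 4.46 / 122.12 = 0.036521 mol
q_rxn = −q_cal = -118.5085 kJ
ΔH = -118.5085 / 0.036521 = -3244.9 kJ/mol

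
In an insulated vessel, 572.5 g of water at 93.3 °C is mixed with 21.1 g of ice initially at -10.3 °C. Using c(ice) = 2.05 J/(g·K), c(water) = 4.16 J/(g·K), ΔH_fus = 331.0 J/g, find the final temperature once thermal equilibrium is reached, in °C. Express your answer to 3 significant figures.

T_f = 87.0 °C

Heat to bring ice to 0 °C and melt it: q₁ = 21.1×2.05×10.3 + 21.1×331.0 = 7429.6 J
Heat the water can supply cooling to 0 °C: 572.5×4.16×93.3 = 222203 J > q₁, so all ice melts.
Energy balance: 572.5×4.16×(93.3 − T) = 7429.6 + 21.1×4.16×(T − 0)
2381.6(93.3 − T) = 7429.6 + 87.776 T
222203 − 7429.6 = 2469.376 T
T = 214773.4 / 2469.376 = 86.97 °C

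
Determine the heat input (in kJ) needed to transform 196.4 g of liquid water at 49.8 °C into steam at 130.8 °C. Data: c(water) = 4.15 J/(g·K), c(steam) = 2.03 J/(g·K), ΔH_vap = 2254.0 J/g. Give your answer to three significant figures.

q = 496 kJ

q1 (heat water 49.8→100.0 °C): 196.4 × 4.15 × 50.2 = 40916 J
q2 (vaporize at 100 °C): 196.4 × 2254.0 = 442686 J
q3 (heat steam 100.0→130.8 °C): 196.4 × 2.03 × 30.8 = 12280 J
Total: 40916 + 442686 + 12280 = 495882 J = 496 kJ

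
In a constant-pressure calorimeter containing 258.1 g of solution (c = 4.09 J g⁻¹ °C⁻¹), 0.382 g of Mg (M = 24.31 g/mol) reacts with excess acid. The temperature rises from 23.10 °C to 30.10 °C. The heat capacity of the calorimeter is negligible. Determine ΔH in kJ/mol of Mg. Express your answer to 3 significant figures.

ΔH = -470 kJ/mol

|ΔT| = |30.10 − 23.10| = 7.00 °C
|q_surr| = (258.1 × 4.09) × 7.00 = 1055.629 × 7.00 = 7389 J
n(Mg) = 0.382 / 24.31 = 0.01571 mol
Temperature rose, so q_rxn = −|q_surr| = -7.389 kJ
ΔH = q_rxn / n = -470.3 kJ/mol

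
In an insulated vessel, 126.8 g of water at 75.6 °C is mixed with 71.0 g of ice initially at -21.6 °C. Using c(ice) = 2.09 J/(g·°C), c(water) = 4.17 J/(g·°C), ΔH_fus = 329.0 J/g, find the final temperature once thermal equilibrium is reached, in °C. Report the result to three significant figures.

T_f = 16.3 °C

Heat to bring ice to 0 °C and melt it: q₁ = 71.0×2.09×21.6 + 71.0×329.0 = 26564 J
Heat the water can supply cooling to 0 °C: 126.8×4.17×75.6 = 39974.0 J > q₁, so all ice melts.
Energy balance: 126.8×4.17×(75.6 − T) = 26564 + 71.0×4.17×(T − 0)
528.756(75.6 − T) = 26564 + 296.07 T
39974.0 − 26564 = 824.826 T
T = 13410.0 / 824.826 = 16.26 °C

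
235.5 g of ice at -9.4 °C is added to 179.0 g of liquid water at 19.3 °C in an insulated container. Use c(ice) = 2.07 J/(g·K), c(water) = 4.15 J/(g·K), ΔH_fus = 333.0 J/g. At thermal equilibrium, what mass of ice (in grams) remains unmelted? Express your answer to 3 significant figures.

Heat to warm all ice to 0 °C: 235.5×2.07×9.4 = 4582.4 J
Heat released by water cooling to 0 °C: 179.0×4.15×19.3 = 14337 J
14337 J < 4582.4 + 235.5×333.0 = 83003.9 J, so not all ice melts; final T = 0 °C.
Heat left for melting: 14337 − 4582.4 = 9754.6 J
Mass melted = 9754.6 / 333.0 = 29.29 g
Ice remaining = 235.5 − 29.29 = 206.21 g

m_ice remaining = 206 g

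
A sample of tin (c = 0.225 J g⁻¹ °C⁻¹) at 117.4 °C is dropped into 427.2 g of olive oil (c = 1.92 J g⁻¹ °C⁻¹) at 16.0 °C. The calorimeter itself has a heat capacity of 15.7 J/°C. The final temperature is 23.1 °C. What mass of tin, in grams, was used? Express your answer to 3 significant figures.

m = 280 g

q_gained = (427.2 × 1.92 + 15.7) × (23.1 − 16.0) = 5935 J
q_lost = m × 0.225 × (117.4 − 23.1) = 21.2175 m
m = 5935 / 21.2175 = 280 g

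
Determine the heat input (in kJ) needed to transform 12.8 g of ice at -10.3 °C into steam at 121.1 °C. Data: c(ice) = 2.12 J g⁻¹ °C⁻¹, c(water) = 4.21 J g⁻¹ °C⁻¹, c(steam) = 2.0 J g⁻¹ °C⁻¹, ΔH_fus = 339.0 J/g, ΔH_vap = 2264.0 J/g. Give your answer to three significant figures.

q = 39.5 kJ

q1 (heat ice -10.3→0.0 °C): 12.8 × 2.12 × 10.3 = 280 J
q2 (melt at 0 °C): 12.8 × 339.0 = 4339 J
q3 (heat water 0.0→100.0 °C): 12.8 × 4.21 × 100.0 = 5389 J
q4 (vaporize at 100 °C): 12.8 × 2264.0 = 28979 J
q5 (heat steam 100.0→121.1 °C): 12.8 × 2.0 × 21.1 = 540 J
Total: 280 + 4339 + 5389 + 28979 + 540 = 39527 J = 39.5 kJ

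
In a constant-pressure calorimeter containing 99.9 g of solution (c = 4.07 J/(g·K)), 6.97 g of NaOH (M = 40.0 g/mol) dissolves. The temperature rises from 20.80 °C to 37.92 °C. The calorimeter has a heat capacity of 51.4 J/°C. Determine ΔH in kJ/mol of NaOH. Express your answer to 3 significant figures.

|ΔT| = |37.92 − 20.80| = 17.12 °C
|q_surr| = (99.9 × 4.07 + 51.4) × 17.12 = 457.993 × 17.12 = 7841 J
n(NaOH) = 6.97 / 40.0 = 0.1743 mol
Temperature rose, so q_rxn = −|q_surr| = -7.841 kJ
ΔH = q_rxn / n = -44.99 kJ/mol

ΔH = -45.0 kJ/mol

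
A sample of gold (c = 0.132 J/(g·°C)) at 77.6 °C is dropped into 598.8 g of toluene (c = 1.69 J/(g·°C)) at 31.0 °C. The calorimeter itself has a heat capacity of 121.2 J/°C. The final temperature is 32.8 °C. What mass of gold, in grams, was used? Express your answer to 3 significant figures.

q_gained = (598.8 × 1.69 + 121.2) × (32.8 − 31.0) = 2040 J
q_lost = m × 0.132 × (77.6 − 32.8) = 5.9136 m
m = 2040 / 5.9136 = 345 g

m = 345 g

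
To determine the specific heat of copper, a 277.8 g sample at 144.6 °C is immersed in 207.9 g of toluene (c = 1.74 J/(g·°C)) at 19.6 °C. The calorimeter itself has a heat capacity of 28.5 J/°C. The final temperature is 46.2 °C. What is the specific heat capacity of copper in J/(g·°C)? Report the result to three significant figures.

c = 0.380 J/(g·°C)

q_gained = (207.9 × 1.74 + 28.5) × (46.2 − 19.6) = 10380 J
q_lost = 277.8 × c × (144.6 − 46.2) = 27335.52 c
Set equal: c = 10380 / 27335.52 = 0.380 J/(g·°C)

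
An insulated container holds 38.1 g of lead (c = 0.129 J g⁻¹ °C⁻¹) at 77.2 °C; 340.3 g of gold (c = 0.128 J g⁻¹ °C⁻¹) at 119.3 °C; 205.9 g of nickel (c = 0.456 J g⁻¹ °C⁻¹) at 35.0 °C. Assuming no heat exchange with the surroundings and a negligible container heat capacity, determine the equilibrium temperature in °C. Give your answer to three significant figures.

Σ mᵢcᵢ(T − Tᵢ) = 0  ⇒  T = Σ mᵢcᵢTᵢ / Σ mᵢcᵢ
Σ mᵢcᵢ = 38.1×0.129 + 340.3×0.128 + 205.9×0.456 = 142.3637
Σ mᵢcᵢTᵢ = 4.9149×77.2 + 43.5584×119.3 + 93.8904×35.0 = 8862.1
T = 8862.1 / 142.3637 = 62.2497 °C

T_f = 62.2 °C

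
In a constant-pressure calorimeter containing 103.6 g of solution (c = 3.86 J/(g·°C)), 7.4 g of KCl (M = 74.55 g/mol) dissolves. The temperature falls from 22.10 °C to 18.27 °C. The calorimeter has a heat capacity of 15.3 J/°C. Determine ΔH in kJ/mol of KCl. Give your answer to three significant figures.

|ΔT| = |18.27 − 22.10| = 3.83 °C
|q_surr| = (103.6 × 3.86 + 15.3) × 3.83 = 415.196 × 3.83 = 1590 J
n(KCl) = 7.4 / 74.55 = 0.09926 mol
Temperature fell, so q_rxn = +|q_surr| = 1.590 kJ
ΔH = q_rxn / n = 16.02 kJ/mol

ΔH = 16.0 kJ/mol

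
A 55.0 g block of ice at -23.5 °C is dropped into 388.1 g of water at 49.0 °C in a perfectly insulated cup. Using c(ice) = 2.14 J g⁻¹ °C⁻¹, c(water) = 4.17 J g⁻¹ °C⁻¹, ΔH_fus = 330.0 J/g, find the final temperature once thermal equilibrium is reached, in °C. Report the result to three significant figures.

T_f = 31.6 °C

Heat to bring ice to 0 °C and melt it: q₁ = 55.0×2.14×23.5 + 55.0×330.0 = 20916 J
Heat the water can supply cooling to 0 °C: 388.1×4.17×49.0 = 79300.5 J > q₁, so all ice melts.
Energy balance: 388.1×4.17×(49.0 − T) = 20916 + 55.0×4.17×(T − 0)
1618.377(49.0 − T) = 20916 + 229.35 T
79300.5 − 20916 = 1847.727 T
T = 58384.5 / 1847.727 = 31.60 °C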